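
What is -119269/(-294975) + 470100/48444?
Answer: 12037134578/1190814075 ≈ 10.108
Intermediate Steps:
-119269/(-294975) + 470100/48444 = -119269*(-1/294975) + 470100*(1/48444) = 119269/294975 + 39175/4037 = 12037134578/1190814075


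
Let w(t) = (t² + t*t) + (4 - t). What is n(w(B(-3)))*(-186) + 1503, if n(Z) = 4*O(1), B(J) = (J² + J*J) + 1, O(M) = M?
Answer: 759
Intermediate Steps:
B(J) = 1 + 2*J² (B(J) = (J² + J²) + 1 = 2*J² + 1 = 1 + 2*J²)
w(t) = 4 - t + 2*t² (w(t) = (t² + t²) + (4 - t) = 2*t² + (4 - t) = 4 - t + 2*t²)
n(Z) = 4 (n(Z) = 4*1 = 4)
n(w(B(-3)))*(-186) + 1503 = 4*(-186) + 1503 = -744 + 1503 = 759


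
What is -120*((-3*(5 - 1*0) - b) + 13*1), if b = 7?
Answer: 1080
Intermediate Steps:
-120*((-3*(5 - 1*0) - b) + 13*1) = -120*((-3*(5 - 1*0) - 1*7) + 13*1) = -120*((-3*(5 + 0) - 7) + 13) = -120*((-3*5 - 7) + 13) = -120*((-15 - 7) + 13) = -120*(-22 + 13) = -120*(-9) = 1080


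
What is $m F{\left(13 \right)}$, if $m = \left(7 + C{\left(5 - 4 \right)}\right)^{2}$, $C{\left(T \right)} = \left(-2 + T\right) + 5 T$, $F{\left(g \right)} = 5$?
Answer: $605$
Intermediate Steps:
$C{\left(T \right)} = -2 + 6 T$
$m = 121$ ($m = \left(7 - \left(2 - 6 \left(5 - 4\right)\right)\right)^{2} = \left(7 + \left(-2 + 6 \cdot 1\right)\right)^{2} = \left(7 + \left(-2 + 6\right)\right)^{2} = \left(7 + 4\right)^{2} = 11^{2} = 121$)
$m F{\left(13 \right)} = 121 \cdot 5 = 605$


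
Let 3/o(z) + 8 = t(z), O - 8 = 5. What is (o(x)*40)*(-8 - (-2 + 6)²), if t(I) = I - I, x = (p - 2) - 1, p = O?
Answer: 360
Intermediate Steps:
O = 13 (O = 8 + 5 = 13)
p = 13
x = 10 (x = (13 - 2) - 1 = 11 - 1 = 10)
t(I) = 0
o(z) = -3/8 (o(z) = 3/(-8 + 0) = 3/(-8) = 3*(-⅛) = -3/8)
(o(x)*40)*(-8 - (-2 + 6)²) = (-3/8*40)*(-8 - (-2 + 6)²) = -15*(-8 - 1*4²) = -15*(-8 - 1*16) = -15*(-8 - 16) = -15*(-24) = 360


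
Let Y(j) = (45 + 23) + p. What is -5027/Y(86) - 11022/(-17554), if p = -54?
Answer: -44044825/122878 ≈ -358.44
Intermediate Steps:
Y(j) = 14 (Y(j) = (45 + 23) - 54 = 68 - 54 = 14)
-5027/Y(86) - 11022/(-17554) = -5027/14 - 11022/(-17554) = -5027*1/14 - 11022*(-1/17554) = -5027/14 + 5511/8777 = -44044825/122878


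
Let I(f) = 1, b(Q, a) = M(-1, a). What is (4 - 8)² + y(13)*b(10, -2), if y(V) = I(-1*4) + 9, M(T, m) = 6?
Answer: 76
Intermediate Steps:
b(Q, a) = 6
y(V) = 10 (y(V) = 1 + 9 = 10)
(4 - 8)² + y(13)*b(10, -2) = (4 - 8)² + 10*6 = (-4)² + 60 = 16 + 60 = 76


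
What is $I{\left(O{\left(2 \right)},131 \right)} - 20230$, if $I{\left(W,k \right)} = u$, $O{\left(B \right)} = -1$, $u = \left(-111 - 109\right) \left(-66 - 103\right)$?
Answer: $16950$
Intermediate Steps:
$u = 37180$ ($u = \left(-220\right) \left(-169\right) = 37180$)
$I{\left(W,k \right)} = 37180$
$I{\left(O{\left(2 \right)},131 \right)} - 20230 = 37180 - 20230 = 16950$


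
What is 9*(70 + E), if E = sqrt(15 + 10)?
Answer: 675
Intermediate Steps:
E = 5 (E = sqrt(25) = 5)
9*(70 + E) = 9*(70 + 5) = 9*75 = 675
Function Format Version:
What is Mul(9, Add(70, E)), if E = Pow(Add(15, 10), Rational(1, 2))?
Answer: 675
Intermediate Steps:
E = 5 (E = Pow(25, Rational(1, 2)) = 5)
Mul(9, Add(70, E)) = Mul(9, Add(70, 5)) = Mul(9, 75) = 675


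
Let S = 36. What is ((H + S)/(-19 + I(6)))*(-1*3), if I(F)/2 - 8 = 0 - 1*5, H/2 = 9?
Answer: 162/13 ≈ 12.462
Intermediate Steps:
H = 18 (H = 2*9 = 18)
I(F) = 6 (I(F) = 16 + 2*(0 - 1*5) = 16 + 2*(0 - 5) = 16 + 2*(-5) = 16 - 10 = 6)
((H + S)/(-19 + I(6)))*(-1*3) = ((18 + 36)/(-19 + 6))*(-1*3) = (54/(-13))*(-3) = (54*(-1/13))*(-3) = -54/13*(-3) = 162/13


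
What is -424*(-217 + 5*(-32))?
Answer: 159848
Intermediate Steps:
-424*(-217 + 5*(-32)) = -424*(-217 - 160) = -424*(-377) = 159848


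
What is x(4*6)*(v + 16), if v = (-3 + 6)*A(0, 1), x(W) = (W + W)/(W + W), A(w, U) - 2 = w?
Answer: 22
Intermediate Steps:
A(w, U) = 2 + w
x(W) = 1 (x(W) = (2*W)/((2*W)) = (2*W)*(1/(2*W)) = 1)
v = 6 (v = (-3 + 6)*(2 + 0) = 3*2 = 6)
x(4*6)*(v + 16) = 1*(6 + 16) = 1*22 = 22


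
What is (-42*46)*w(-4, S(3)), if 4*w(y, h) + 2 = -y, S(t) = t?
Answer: -966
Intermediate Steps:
w(y, h) = -½ - y/4 (w(y, h) = -½ + (-y)/4 = -½ - y/4)
(-42*46)*w(-4, S(3)) = (-42*46)*(-½ - ¼*(-4)) = -1932*(-½ + 1) = -1932*½ = -966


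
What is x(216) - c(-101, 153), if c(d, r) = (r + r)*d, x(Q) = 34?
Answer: 30940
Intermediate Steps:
c(d, r) = 2*d*r (c(d, r) = (2*r)*d = 2*d*r)
x(216) - c(-101, 153) = 34 - 2*(-101)*153 = 34 - 1*(-30906) = 34 + 30906 = 30940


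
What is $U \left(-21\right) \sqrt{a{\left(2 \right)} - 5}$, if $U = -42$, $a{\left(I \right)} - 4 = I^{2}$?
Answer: $882 \sqrt{3} \approx 1527.7$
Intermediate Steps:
$a{\left(I \right)} = 4 + I^{2}$
$U \left(-21\right) \sqrt{a{\left(2 \right)} - 5} = \left(-42\right) \left(-21\right) \sqrt{\left(4 + 2^{2}\right) - 5} = 882 \sqrt{\left(4 + 4\right) - 5} = 882 \sqrt{8 - 5} = 882 \sqrt{3}$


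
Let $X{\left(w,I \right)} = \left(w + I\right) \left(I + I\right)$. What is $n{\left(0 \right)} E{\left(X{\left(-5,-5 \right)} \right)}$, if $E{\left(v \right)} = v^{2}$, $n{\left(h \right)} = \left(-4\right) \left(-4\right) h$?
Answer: $0$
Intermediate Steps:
$X{\left(w,I \right)} = 2 I \left(I + w\right)$ ($X{\left(w,I \right)} = \left(I + w\right) 2 I = 2 I \left(I + w\right)$)
$n{\left(h \right)} = 16 h$
$n{\left(0 \right)} E{\left(X{\left(-5,-5 \right)} \right)} = 16 \cdot 0 \left(2 \left(-5\right) \left(-5 - 5\right)\right)^{2} = 0 \left(2 \left(-5\right) \left(-10\right)\right)^{2} = 0 \cdot 100^{2} = 0 \cdot 10000 = 0$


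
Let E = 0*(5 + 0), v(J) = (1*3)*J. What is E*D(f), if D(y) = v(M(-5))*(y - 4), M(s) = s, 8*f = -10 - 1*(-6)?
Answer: 0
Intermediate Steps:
f = -½ (f = (-10 - 1*(-6))/8 = (-10 + 6)/8 = (⅛)*(-4) = -½ ≈ -0.50000)
v(J) = 3*J
E = 0 (E = 0*5 = 0)
D(y) = 60 - 15*y (D(y) = (3*(-5))*(y - 4) = -15*(-4 + y) = 60 - 15*y)
E*D(f) = 0*(60 - 15*(-½)) = 0*(60 + 15/2) = 0*(135/2) = 0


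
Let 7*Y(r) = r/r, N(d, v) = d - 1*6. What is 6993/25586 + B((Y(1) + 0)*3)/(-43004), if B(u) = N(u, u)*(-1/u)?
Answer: 11553629/42319244 ≈ 0.27301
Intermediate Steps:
N(d, v) = -6 + d (N(d, v) = d - 6 = -6 + d)
Y(r) = ⅐ (Y(r) = (r/r)/7 = (⅐)*1 = ⅐)
B(u) = -(-6 + u)/u (B(u) = (-6 + u)*(-1/u) = -(-6 + u)/u)
6993/25586 + B((Y(1) + 0)*3)/(-43004) = 6993/25586 + ((6 - (⅐ + 0)*3)/(((⅐ + 0)*3)))/(-43004) = 6993*(1/25586) + ((6 - 3/7)/(((⅐)*3)))*(-1/43004) = 6993/25586 + ((6 - 1*3/7)/(3/7))*(-1/43004) = 6993/25586 + (7*(6 - 3/7)/3)*(-1/43004) = 6993/25586 + ((7/3)*(39/7))*(-1/43004) = 6993/25586 + 13*(-1/43004) = 6993/25586 - 1/3308 = 11553629/42319244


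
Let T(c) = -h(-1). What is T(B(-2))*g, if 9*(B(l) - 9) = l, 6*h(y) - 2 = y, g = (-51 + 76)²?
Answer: -625/6 ≈ -104.17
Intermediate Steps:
g = 625 (g = 25² = 625)
h(y) = ⅓ + y/6
B(l) = 9 + l/9
T(c) = -⅙ (T(c) = -(⅓ + (⅙)*(-1)) = -(⅓ - ⅙) = -1*⅙ = -⅙)
T(B(-2))*g = -⅙*625 = -625/6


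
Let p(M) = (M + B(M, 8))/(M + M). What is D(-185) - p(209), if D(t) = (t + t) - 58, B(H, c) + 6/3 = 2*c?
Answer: -179127/418 ≈ -428.53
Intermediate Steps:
B(H, c) = -2 + 2*c
D(t) = -58 + 2*t (D(t) = 2*t - 58 = -58 + 2*t)
p(M) = (14 + M)/(2*M) (p(M) = (M + (-2 + 2*8))/(M + M) = (M + (-2 + 16))/((2*M)) = (M + 14)*(1/(2*M)) = (14 + M)*(1/(2*M)) = (14 + M)/(2*M))
D(-185) - p(209) = (-58 + 2*(-185)) - (14 + 209)/(2*209) = (-58 - 370) - 223/(2*209) = -428 - 1*223/418 = -428 - 223/418 = -179127/418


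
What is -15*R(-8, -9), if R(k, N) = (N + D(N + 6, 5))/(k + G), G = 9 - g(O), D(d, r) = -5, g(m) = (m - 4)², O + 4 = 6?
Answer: -70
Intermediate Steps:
O = 2 (O = -4 + 6 = 2)
g(m) = (-4 + m)²
G = 5 (G = 9 - (-4 + 2)² = 9 - 1*(-2)² = 9 - 1*4 = 9 - 4 = 5)
R(k, N) = (-5 + N)/(5 + k) (R(k, N) = (N - 5)/(k + 5) = (-5 + N)/(5 + k))
-15*R(-8, -9) = -15*(-5 - 9)/(5 - 8) = -15*(-14)/(-3) = -(-5)*(-14) = -15*14/3 = -70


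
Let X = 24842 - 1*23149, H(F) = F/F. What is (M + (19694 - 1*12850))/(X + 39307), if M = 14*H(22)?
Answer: 3429/20500 ≈ 0.16727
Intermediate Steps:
H(F) = 1
M = 14 (M = 14*1 = 14)
X = 1693 (X = 24842 - 23149 = 1693)
(M + (19694 - 1*12850))/(X + 39307) = (14 + (19694 - 1*12850))/(1693 + 39307) = (14 + (19694 - 12850))/41000 = (14 + 6844)*(1/41000) = 6858*(1/41000) = 3429/20500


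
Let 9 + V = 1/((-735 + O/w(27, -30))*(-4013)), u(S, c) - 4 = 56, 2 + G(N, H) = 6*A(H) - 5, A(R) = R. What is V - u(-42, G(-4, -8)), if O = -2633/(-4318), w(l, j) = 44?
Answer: -38666308635847/560381287331 ≈ -69.000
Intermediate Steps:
G(N, H) = -7 + 6*H (G(N, H) = -2 + (6*H - 5) = -2 + (-5 + 6*H) = -7 + 6*H)
u(S, c) = 60 (u(S, c) = 4 + 56 = 60)
O = 2633/4318 (O = -2633*(-1/4318) = 2633/4318 ≈ 0.60977)
V = -5043431395987/560381287331 (V = -9 + 1/(-735 + (2633/4318)/44*(-4013)) = -9 - 1/4013/(-735 + (2633/4318)*(1/44)) = -9 - 1/4013/(-735 + 2633/189992) = -9 - 1/4013/(-139641487/189992) = -9 - 189992/139641487*(-1/4013) = -9 + 189992/560381287331 = -5043431395987/560381287331 ≈ -9.0000)
V - u(-42, G(-4, -8)) = -5043431395987/560381287331 - 1*60 = -5043431395987/560381287331 - 60 = -38666308635847/560381287331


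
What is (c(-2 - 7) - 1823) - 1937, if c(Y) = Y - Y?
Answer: -3760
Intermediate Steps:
c(Y) = 0
(c(-2 - 7) - 1823) - 1937 = (0 - 1823) - 1937 = -1823 - 1937 = -3760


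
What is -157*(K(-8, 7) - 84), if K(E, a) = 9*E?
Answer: 24492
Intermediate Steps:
-157*(K(-8, 7) - 84) = -157*(9*(-8) - 84) = -157*(-72 - 84) = -157*(-156) = 24492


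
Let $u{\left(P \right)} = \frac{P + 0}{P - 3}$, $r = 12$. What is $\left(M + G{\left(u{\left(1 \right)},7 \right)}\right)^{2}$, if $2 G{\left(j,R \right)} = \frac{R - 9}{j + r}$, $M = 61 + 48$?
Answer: $\frac{6275025}{529} \approx 11862.0$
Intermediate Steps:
$u{\left(P \right)} = \frac{P}{-3 + P}$
$M = 109$
$G{\left(j,R \right)} = \frac{-9 + R}{2 \left(12 + j\right)}$ ($G{\left(j,R \right)} = \frac{\left(R - 9\right) \frac{1}{j + 12}}{2} = \frac{\left(-9 + R\right) \frac{1}{12 + j}}{2} = \frac{\frac{1}{12 + j} \left(-9 + R\right)}{2} = \frac{-9 + R}{2 \left(12 + j\right)}$)
$\left(M + G{\left(u{\left(1 \right)},7 \right)}\right)^{2} = \left(109 + \frac{-9 + 7}{2 \left(12 + 1 \frac{1}{-3 + 1}\right)}\right)^{2} = \left(109 + \frac{1}{2} \frac{1}{12 + 1 \frac{1}{-2}} \left(-2\right)\right)^{2} = \left(109 + \frac{1}{2} \frac{1}{12 + 1 \left(- \frac{1}{2}\right)} \left(-2\right)\right)^{2} = \left(109 + \frac{1}{2} \frac{1}{12 - \frac{1}{2}} \left(-2\right)\right)^{2} = \left(109 + \frac{1}{2} \frac{1}{\frac{23}{2}} \left(-2\right)\right)^{2} = \left(109 + \frac{1}{2} \cdot \frac{2}{23} \left(-2\right)\right)^{2} = \left(109 - \frac{2}{23}\right)^{2} = \left(\frac{2505}{23}\right)^{2} = \frac{6275025}{529}$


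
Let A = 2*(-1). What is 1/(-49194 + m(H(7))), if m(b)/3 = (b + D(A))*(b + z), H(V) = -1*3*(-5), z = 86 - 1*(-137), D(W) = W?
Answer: -1/39912 ≈ -2.5055e-5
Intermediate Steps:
A = -2
z = 223 (z = 86 + 137 = 223)
H(V) = 15 (H(V) = -3*(-5) = 15)
m(b) = 3*(-2 + b)*(223 + b) (m(b) = 3*((b - 2)*(b + 223)) = 3*((-2 + b)*(223 + b)) = 3*(-2 + b)*(223 + b))
1/(-49194 + m(H(7))) = 1/(-49194 + (-1338 + 3*15² + 663*15)) = 1/(-49194 + (-1338 + 3*225 + 9945)) = 1/(-49194 + (-1338 + 675 + 9945)) = 1/(-49194 + 9282) = 1/(-39912) = -1/39912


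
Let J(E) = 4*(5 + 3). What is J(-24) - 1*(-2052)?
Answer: 2084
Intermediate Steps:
J(E) = 32 (J(E) = 4*8 = 32)
J(-24) - 1*(-2052) = 32 - 1*(-2052) = 32 + 2052 = 2084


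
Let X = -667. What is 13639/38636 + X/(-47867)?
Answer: 678628225/1849389412 ≈ 0.36695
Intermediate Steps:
13639/38636 + X/(-47867) = 13639/38636 - 667/(-47867) = 13639*(1/38636) - 667*(-1/47867) = 13639/38636 + 667/47867 = 678628225/1849389412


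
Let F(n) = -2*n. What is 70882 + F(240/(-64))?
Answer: 141779/2 ≈ 70890.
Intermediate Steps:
70882 + F(240/(-64)) = 70882 - 480/(-64) = 70882 - 480*(-1)/64 = 70882 - 2*(-15/4) = 70882 + 15/2 = 141779/2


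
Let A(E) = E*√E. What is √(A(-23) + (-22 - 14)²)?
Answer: √(1296 - 23*I*√23) ≈ 36.033 - 1.5306*I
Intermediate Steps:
A(E) = E^(3/2)
√(A(-23) + (-22 - 14)²) = √((-23)^(3/2) + (-22 - 14)²) = √(-23*I*√23 + (-36)²) = √(-23*I*√23 + 1296) = √(1296 - 23*I*√23)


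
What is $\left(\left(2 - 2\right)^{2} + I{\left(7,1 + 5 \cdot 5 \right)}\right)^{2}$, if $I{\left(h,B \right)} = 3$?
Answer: $9$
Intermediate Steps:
$\left(\left(2 - 2\right)^{2} + I{\left(7,1 + 5 \cdot 5 \right)}\right)^{2} = \left(\left(2 - 2\right)^{2} + 3\right)^{2} = \left(0^{2} + 3\right)^{2} = \left(0 + 3\right)^{2} = 3^{2} = 9$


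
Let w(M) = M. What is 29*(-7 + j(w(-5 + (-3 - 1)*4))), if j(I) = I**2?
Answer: 12586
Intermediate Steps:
29*(-7 + j(w(-5 + (-3 - 1)*4))) = 29*(-7 + (-5 + (-3 - 1)*4)**2) = 29*(-7 + (-5 - 4*4)**2) = 29*(-7 + (-5 - 16)**2) = 29*(-7 + (-21)**2) = 29*(-7 + 441) = 29*434 = 12586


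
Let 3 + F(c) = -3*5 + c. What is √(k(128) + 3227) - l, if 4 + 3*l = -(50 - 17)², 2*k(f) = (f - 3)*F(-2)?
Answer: 1093/3 + √1977 ≈ 408.80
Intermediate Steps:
F(c) = -18 + c (F(c) = -3 + (-3*5 + c) = -3 + (-15 + c) = -18 + c)
k(f) = 30 - 10*f (k(f) = ((f - 3)*(-18 - 2))/2 = ((-3 + f)*(-20))/2 = (60 - 20*f)/2 = 30 - 10*f)
l = -1093/3 (l = -4/3 + (-(50 - 17)²)/3 = -4/3 + (-1*33²)/3 = -4/3 + (-1*1089)/3 = -4/3 + (⅓)*(-1089) = -4/3 - 363 = -1093/3 ≈ -364.33)
√(k(128) + 3227) - l = √((30 - 10*128) + 3227) - 1*(-1093/3) = √((30 - 1280) + 3227) + 1093/3 = √(-1250 + 3227) + 1093/3 = √1977 + 1093/3 = 1093/3 + √1977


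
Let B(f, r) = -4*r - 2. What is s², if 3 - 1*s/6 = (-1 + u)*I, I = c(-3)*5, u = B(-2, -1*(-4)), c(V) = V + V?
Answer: 11573604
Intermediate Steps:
c(V) = 2*V
B(f, r) = -2 - 4*r
u = -18 (u = -2 - (-4)*(-4) = -2 - 4*4 = -2 - 16 = -18)
I = -30 (I = (2*(-3))*5 = -6*5 = -30)
s = -3402 (s = 18 - 6*(-1 - 18)*(-30) = 18 - (-114)*(-30) = 18 - 6*570 = 18 - 3420 = -3402)
s² = (-3402)² = 11573604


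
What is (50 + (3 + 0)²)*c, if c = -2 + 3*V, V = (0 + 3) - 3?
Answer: -118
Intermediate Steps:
V = 0 (V = 3 - 3 = 0)
c = -2 (c = -2 + 3*0 = -2 + 0 = -2)
(50 + (3 + 0)²)*c = (50 + (3 + 0)²)*(-2) = (50 + 3²)*(-2) = (50 + 9)*(-2) = 59*(-2) = -118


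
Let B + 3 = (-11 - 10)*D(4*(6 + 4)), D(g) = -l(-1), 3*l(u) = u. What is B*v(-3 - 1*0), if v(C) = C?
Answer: 30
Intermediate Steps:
l(u) = u/3
D(g) = 1/3 (D(g) = -(-1)/3 = -1*(-1/3) = 1/3)
B = -10 (B = -3 + (-11 - 10)*(1/3) = -3 - 21*1/3 = -3 - 7 = -10)
B*v(-3 - 1*0) = -10*(-3 - 1*0) = -10*(-3 + 0) = -10*(-3) = 30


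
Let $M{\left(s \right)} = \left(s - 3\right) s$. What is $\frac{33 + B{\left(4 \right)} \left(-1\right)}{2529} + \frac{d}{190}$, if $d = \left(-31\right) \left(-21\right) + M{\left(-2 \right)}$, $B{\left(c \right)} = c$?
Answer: $\frac{1677179}{480510} \approx 3.4904$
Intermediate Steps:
$M{\left(s \right)} = s \left(-3 + s\right)$ ($M{\left(s \right)} = \left(-3 + s\right) s = s \left(-3 + s\right)$)
$d = 661$ ($d = \left(-31\right) \left(-21\right) - 2 \left(-3 - 2\right) = 651 - -10 = 651 + 10 = 661$)
$\frac{33 + B{\left(4 \right)} \left(-1\right)}{2529} + \frac{d}{190} = \frac{33 + 4 \left(-1\right)}{2529} + \frac{661}{190} = \left(33 - 4\right) \frac{1}{2529} + 661 \cdot \frac{1}{190} = 29 \cdot \frac{1}{2529} + \frac{661}{190} = \frac{29}{2529} + \frac{661}{190} = \frac{1677179}{480510}$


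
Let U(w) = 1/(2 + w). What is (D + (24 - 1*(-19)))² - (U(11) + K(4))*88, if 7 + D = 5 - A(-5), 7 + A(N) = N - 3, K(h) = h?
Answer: 36104/13 ≈ 2777.2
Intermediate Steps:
A(N) = -10 + N (A(N) = -7 + (N - 3) = -7 + (-3 + N) = -10 + N)
D = 13 (D = -7 + (5 - (-10 - 5)) = -7 + (5 - 1*(-15)) = -7 + (5 + 15) = -7 + 20 = 13)
(D + (24 - 1*(-19)))² - (U(11) + K(4))*88 = (13 + (24 - 1*(-19)))² - (1/(2 + 11) + 4)*88 = (13 + (24 + 19))² - (1/13 + 4)*88 = (13 + 43)² - (1/13 + 4)*88 = 56² - 53*88/13 = 3136 - 1*4664/13 = 3136 - 4664/13 = 36104/13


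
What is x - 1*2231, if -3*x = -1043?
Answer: -5650/3 ≈ -1883.3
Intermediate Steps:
x = 1043/3 (x = -⅓*(-1043) = 1043/3 ≈ 347.67)
x - 1*2231 = 1043/3 - 1*2231 = 1043/3 - 2231 = -5650/3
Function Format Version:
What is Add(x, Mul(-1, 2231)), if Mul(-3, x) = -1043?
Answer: Rational(-5650, 3) ≈ -1883.3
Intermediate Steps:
x = Rational(1043, 3) (x = Mul(Rational(-1, 3), -1043) = Rational(1043, 3) ≈ 347.67)
Add(x, Mul(-1, 2231)) = Add(Rational(1043, 3), Mul(-1, 2231)) = Add(Rational(1043, 3), -2231) = Rational(-5650, 3)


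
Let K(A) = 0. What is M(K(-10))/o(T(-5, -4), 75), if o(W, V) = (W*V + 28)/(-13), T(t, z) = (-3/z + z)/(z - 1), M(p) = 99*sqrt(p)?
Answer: 0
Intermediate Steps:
T(t, z) = (z - 3/z)/(-1 + z)
o(W, V) = -28/13 - V*W/13 (o(W, V) = (V*W + 28)*(-1/13) = (28 + V*W)*(-1/13) = -28/13 - V*W/13)
M(K(-10))/o(T(-5, -4), 75) = (99*sqrt(0))/(-28/13 - 1/13*75*(-3 + (-4)**2)/((-4)*(-1 - 4))) = (99*0)/(-28/13 - 1/13*75*(-1/4*(-3 + 16)/(-5))) = 0/(-28/13 - 1/13*75*(-1/4*(-1/5)*13)) = 0/(-28/13 - 1/13*75*13/20) = 0/(-28/13 - 15/4) = 0/(-307/52) = 0*(-52/307) = 0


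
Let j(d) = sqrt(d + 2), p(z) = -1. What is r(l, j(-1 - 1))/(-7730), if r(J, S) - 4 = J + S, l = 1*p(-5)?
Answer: -3/7730 ≈ -0.00038810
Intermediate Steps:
j(d) = sqrt(2 + d)
l = -1 (l = 1*(-1) = -1)
r(J, S) = 4 + J + S (r(J, S) = 4 + (J + S) = 4 + J + S)
r(l, j(-1 - 1))/(-7730) = (4 - 1 + sqrt(2 + (-1 - 1)))/(-7730) = (4 - 1 + sqrt(2 - 2))*(-1/7730) = (4 - 1 + sqrt(0))*(-1/7730) = (4 - 1 + 0)*(-1/7730) = 3*(-1/7730) = -3/7730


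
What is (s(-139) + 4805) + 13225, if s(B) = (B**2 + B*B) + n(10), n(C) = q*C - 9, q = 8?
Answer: 56743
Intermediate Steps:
n(C) = -9 + 8*C (n(C) = 8*C - 9 = -9 + 8*C)
s(B) = 71 + 2*B**2 (s(B) = (B**2 + B*B) + (-9 + 8*10) = (B**2 + B**2) + (-9 + 80) = 2*B**2 + 71 = 71 + 2*B**2)
(s(-139) + 4805) + 13225 = ((71 + 2*(-139)**2) + 4805) + 13225 = ((71 + 2*19321) + 4805) + 13225 = ((71 + 38642) + 4805) + 13225 = (38713 + 4805) + 13225 = 43518 + 13225 = 56743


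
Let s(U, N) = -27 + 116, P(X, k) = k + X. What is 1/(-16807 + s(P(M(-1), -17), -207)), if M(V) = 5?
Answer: -1/16718 ≈ -5.9816e-5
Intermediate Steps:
P(X, k) = X + k
s(U, N) = 89
1/(-16807 + s(P(M(-1), -17), -207)) = 1/(-16807 + 89) = 1/(-16718) = -1/16718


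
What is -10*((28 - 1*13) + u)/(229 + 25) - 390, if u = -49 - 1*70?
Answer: -49010/127 ≈ -385.91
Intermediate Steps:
u = -119 (u = -49 - 70 = -119)
-10*((28 - 1*13) + u)/(229 + 25) - 390 = -10*((28 - 1*13) - 119)/(229 + 25) - 390 = -10*((28 - 13) - 119)/254 - 390 = -10*(15 - 119)/254 - 390 = -(-1040)/254 - 390 = -10*(-52/127) - 390 = 520/127 - 390 = -49010/127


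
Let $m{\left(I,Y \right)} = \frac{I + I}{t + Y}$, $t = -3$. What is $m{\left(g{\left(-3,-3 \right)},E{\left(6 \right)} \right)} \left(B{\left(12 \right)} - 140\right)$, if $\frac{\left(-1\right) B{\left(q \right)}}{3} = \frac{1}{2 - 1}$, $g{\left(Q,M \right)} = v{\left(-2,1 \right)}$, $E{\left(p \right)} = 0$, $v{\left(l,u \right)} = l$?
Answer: $- \frac{572}{3} \approx -190.67$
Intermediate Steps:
$g{\left(Q,M \right)} = -2$
$B{\left(q \right)} = -3$ ($B{\left(q \right)} = - \frac{3}{2 - 1} = - \frac{3}{1} = \left(-3\right) 1 = -3$)
$m{\left(I,Y \right)} = \frac{2 I}{-3 + Y}$ ($m{\left(I,Y \right)} = \frac{I + I}{-3 + Y} = \frac{2 I}{-3 + Y}$)
$m{\left(g{\left(-3,-3 \right)},E{\left(6 \right)} \right)} \left(B{\left(12 \right)} - 140\right) = 2 \left(-2\right) \frac{1}{-3 + 0} \left(-3 - 140\right) = 2 \left(-2\right) \frac{1}{-3} \left(-143\right) = 2 \left(-2\right) \left(- \frac{1}{3}\right) \left(-143\right) = \frac{4}{3} \left(-143\right) = - \frac{572}{3}$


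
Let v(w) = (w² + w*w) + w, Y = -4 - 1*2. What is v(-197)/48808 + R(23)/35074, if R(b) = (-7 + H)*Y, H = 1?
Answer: 1358610621/855945896 ≈ 1.5873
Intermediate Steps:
Y = -6 (Y = -4 - 2 = -6)
R(b) = 36 (R(b) = (-7 + 1)*(-6) = -6*(-6) = 36)
v(w) = w + 2*w² (v(w) = (w² + w²) + w = 2*w² + w = w + 2*w²)
v(-197)/48808 + R(23)/35074 = -197*(1 + 2*(-197))/48808 + 36/35074 = -197*(1 - 394)*(1/48808) + 36*(1/35074) = -197*(-393)*(1/48808) + 18/17537 = 77421*(1/48808) + 18/17537 = 77421/48808 + 18/17537 = 1358610621/855945896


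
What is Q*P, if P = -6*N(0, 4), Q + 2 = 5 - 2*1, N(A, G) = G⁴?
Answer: -1536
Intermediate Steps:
Q = 1 (Q = -2 + (5 - 2*1) = -2 + (5 - 2) = -2 + 3 = 1)
P = -1536 (P = -6*4⁴ = -6*256 = -1536)
Q*P = 1*(-1536) = -1536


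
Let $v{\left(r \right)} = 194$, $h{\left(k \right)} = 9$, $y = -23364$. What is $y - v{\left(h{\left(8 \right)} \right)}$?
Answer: $-23558$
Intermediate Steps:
$y - v{\left(h{\left(8 \right)} \right)} = -23364 - 194 = -23558$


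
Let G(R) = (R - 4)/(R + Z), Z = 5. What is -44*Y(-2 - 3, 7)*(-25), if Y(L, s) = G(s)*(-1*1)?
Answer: -275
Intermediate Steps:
G(R) = (-4 + R)/(5 + R) (G(R) = (R - 4)/(R + 5) = (-4 + R)/(5 + R))
Y(L, s) = -(-4 + s)/(5 + s) (Y(L, s) = ((-4 + s)/(5 + s))*(-1*1) = ((-4 + s)/(5 + s))*(-1) = -(-4 + s)/(5 + s))
-44*Y(-2 - 3, 7)*(-25) = -44*(4 - 1*7)/(5 + 7)*(-25) = -44*(4 - 7)/12*(-25) = -11*(-3)/3*(-25) = -44*(-1/4)*(-25) = 11*(-25) = -275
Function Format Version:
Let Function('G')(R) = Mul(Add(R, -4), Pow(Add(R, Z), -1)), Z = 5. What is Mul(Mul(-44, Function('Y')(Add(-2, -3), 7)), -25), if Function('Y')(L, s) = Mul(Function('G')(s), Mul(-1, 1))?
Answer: -275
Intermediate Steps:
Function('G')(R) = Mul(Pow(Add(5, R), -1), Add(-4, R)) (Function('G')(R) = Mul(Add(R, -4), Pow(Add(R, 5), -1)) = Mul(Add(-4, R), Pow(Add(5, R), -1)) = Mul(Pow(Add(5, R), -1), Add(-4, R)))
Function('Y')(L, s) = Mul(-1, Pow(Add(5, s), -1), Add(-4, s)) (Function('Y')(L, s) = Mul(Mul(Pow(Add(5, s), -1), Add(-4, s)), Mul(-1, 1)) = Mul(Mul(Pow(Add(5, s), -1), Add(-4, s)), -1) = Mul(-1, Pow(Add(5, s), -1), Add(-4, s)))
Mul(Mul(-44, Function('Y')(Add(-2, -3), 7)), -25) = Mul(Mul(-44, Mul(Pow(Add(5, 7), -1), Add(4, Mul(-1, 7)))), -25) = Mul(Mul(-44, Mul(Pow(12, -1), Add(4, -7))), -25) = Mul(Mul(-44, Mul(Rational(1, 12), -3)), -25) = Mul(Mul(-44, Rational(-1, 4)), -25) = Mul(11, -25) = -275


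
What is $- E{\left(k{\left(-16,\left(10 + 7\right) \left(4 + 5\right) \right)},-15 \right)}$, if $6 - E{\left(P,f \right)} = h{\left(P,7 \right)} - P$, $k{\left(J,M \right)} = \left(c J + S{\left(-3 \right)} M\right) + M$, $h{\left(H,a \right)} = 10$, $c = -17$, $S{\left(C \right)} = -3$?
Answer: $38$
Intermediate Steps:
$k{\left(J,M \right)} = - 17 J - 2 M$ ($k{\left(J,M \right)} = \left(- 17 J - 3 M\right) + M = - 17 J - 2 M$)
$E{\left(P,f \right)} = -4 + P$ ($E{\left(P,f \right)} = 6 - \left(10 - P\right) = 6 + \left(-10 + P\right) = -4 + P$)
$- E{\left(k{\left(-16,\left(10 + 7\right) \left(4 + 5\right) \right)},-15 \right)} = - (-4 - \left(-272 + 2 \left(10 + 7\right) \left(4 + 5\right)\right)) = - (-4 + \left(272 - 2 \cdot 17 \cdot 9\right)) = - (-4 + \left(272 - 306\right)) = - (-4 - 34) = \left(-1\right) \left(-38\right) = 38$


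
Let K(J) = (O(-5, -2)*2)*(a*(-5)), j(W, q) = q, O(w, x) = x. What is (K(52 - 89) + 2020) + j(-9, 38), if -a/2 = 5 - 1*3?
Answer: 1978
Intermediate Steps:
a = -4 (a = -2*(5 - 1*3) = -2*(5 - 3) = -2*2 = -4)
K(J) = -80 (K(J) = (-2*2)*(-4*(-5)) = -4*20 = -80)
(K(52 - 89) + 2020) + j(-9, 38) = (-80 + 2020) + 38 = 1940 + 38 = 1978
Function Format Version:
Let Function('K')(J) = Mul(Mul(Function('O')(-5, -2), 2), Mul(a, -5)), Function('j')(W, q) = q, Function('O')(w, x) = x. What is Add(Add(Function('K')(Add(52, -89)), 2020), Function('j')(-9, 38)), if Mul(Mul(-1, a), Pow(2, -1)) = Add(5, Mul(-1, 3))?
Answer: 1978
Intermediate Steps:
a = -4 (a = Mul(-2, Add(5, Mul(-1, 3))) = Mul(-2, Add(5, -3)) = Mul(-2, 2) = -4)
Function('K')(J) = -80 (Function('K')(J) = Mul(Mul(-2, 2), Mul(-4, -5)) = Mul(-4, 20) = -80)
Add(Add(Function('K')(Add(52, -89)), 2020), Function('j')(-9, 38)) = Add(Add(-80, 2020), 38) = Add(1940, 38) = 1978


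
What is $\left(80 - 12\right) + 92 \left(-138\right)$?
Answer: $-12628$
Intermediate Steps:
$\left(80 - 12\right) + 92 \left(-138\right) = 68 - 12696 = -12628$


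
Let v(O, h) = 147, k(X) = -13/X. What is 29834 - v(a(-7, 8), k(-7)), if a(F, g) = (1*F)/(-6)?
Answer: 29687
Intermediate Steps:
a(F, g) = -F/6 (a(F, g) = F*(-1/6) = -F/6)
29834 - v(a(-7, 8), k(-7)) = 29834 - 1*147 = 29834 - 147 = 29687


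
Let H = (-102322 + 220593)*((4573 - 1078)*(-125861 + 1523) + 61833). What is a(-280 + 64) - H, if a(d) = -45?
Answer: 51388687644222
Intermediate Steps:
H = -51388687644267 (H = 118271*(3495*(-124338) + 61833) = 118271*(-434561310 + 61833) = 118271*(-434499477) = -51388687644267)
a(-280 + 64) - H = -45 - 1*(-51388687644267) = -45 + 51388687644267 = 51388687644222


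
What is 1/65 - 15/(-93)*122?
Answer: 39681/2015 ≈ 19.693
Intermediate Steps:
1/65 - 15/(-93)*122 = 1/65 - 15*(-1/93)*122 = 1/65 + (5/31)*122 = 1/65 + 610/31 = 39681/2015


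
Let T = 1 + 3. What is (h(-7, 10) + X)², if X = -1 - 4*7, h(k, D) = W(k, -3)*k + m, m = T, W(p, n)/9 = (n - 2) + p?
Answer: 534361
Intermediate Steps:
W(p, n) = -18 + 9*n + 9*p (W(p, n) = 9*((n - 2) + p) = 9*((-2 + n) + p) = 9*(-2 + n + p) = -18 + 9*n + 9*p)
T = 4
m = 4
h(k, D) = 4 + k*(-45 + 9*k) (h(k, D) = (-18 + 9*(-3) + 9*k)*k + 4 = (-18 - 27 + 9*k)*k + 4 = (-45 + 9*k)*k + 4 = k*(-45 + 9*k) + 4 = 4 + k*(-45 + 9*k))
X = -29 (X = -1 - 28 = -29)
(h(-7, 10) + X)² = ((4 + 9*(-7)*(-5 - 7)) - 29)² = ((4 + 9*(-7)*(-12)) - 29)² = ((4 + 756) - 29)² = (760 - 29)² = 731² = 534361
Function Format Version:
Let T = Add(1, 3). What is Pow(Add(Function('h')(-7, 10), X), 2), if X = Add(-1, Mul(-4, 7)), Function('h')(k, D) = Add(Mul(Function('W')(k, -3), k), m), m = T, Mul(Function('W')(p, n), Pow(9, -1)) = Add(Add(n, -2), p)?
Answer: 534361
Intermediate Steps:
Function('W')(p, n) = Add(-18, Mul(9, n), Mul(9, p)) (Function('W')(p, n) = Mul(9, Add(Add(n, -2), p)) = Mul(9, Add(Add(-2, n), p)) = Mul(9, Add(-2, n, p)) = Add(-18, Mul(9, n), Mul(9, p)))
T = 4
m = 4
Function('h')(k, D) = Add(4, Mul(k, Add(-45, Mul(9, k)))) (Function('h')(k, D) = Add(Mul(Add(-18, Mul(9, -3), Mul(9, k)), k), 4) = Add(Mul(Add(-18, -27, Mul(9, k)), k), 4) = Add(Mul(Add(-45, Mul(9, k)), k), 4) = Add(Mul(k, Add(-45, Mul(9, k))), 4) = Add(4, Mul(k, Add(-45, Mul(9, k)))))
X = -29 (X = Add(-1, -28) = -29)
Pow(Add(Function('h')(-7, 10), X), 2) = Pow(Add(Add(4, Mul(9, -7, Add(-5, -7))), -29), 2) = Pow(Add(Add(4, Mul(9, -7, -12)), -29), 2) = Pow(Add(Add(4, 756), -29), 2) = Pow(Add(760, -29), 2) = Pow(731, 2) = 534361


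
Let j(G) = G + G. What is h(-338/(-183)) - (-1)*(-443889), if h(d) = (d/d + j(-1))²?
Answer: -443888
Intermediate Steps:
j(G) = 2*G
h(d) = 1 (h(d) = (d/d + 2*(-1))² = (1 - 2)² = (-1)² = 1)
h(-338/(-183)) - (-1)*(-443889) = 1 - (-1)*(-443889) = 1 - 1*443889 = 1 - 443889 = -443888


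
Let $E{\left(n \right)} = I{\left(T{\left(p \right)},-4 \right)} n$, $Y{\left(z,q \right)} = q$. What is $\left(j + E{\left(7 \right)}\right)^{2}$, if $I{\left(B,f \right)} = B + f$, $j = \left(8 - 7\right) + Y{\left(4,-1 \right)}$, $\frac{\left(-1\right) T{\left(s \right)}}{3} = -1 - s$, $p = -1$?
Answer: $784$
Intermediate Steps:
$T{\left(s \right)} = 3 + 3 s$ ($T{\left(s \right)} = - 3 \left(-1 - s\right) = 3 + 3 s$)
$j = 0$ ($j = \left(8 - 7\right) - 1 = 1 - 1 = 0$)
$E{\left(n \right)} = - 4 n$ ($E{\left(n \right)} = \left(\left(3 + 3 \left(-1\right)\right) - 4\right) n = \left(\left(3 - 3\right) - 4\right) n = \left(0 - 4\right) n = - 4 n$)
$\left(j + E{\left(7 \right)}\right)^{2} = \left(0 - 28\right)^{2} = \left(-28\right)^{2} = 784$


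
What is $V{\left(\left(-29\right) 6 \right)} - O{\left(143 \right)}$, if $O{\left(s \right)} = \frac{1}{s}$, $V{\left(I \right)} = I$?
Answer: $- \frac{24883}{143} \approx -174.01$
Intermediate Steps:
$V{\left(\left(-29\right) 6 \right)} - O{\left(143 \right)} = \left(-29\right) 6 - \frac{1}{143} = -174 - \frac{1}{143} = - \frac{24883}{143}$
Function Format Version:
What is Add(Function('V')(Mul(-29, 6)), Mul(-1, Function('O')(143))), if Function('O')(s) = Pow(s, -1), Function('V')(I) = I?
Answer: Rational(-24883, 143) ≈ -174.01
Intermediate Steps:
Add(Function('V')(Mul(-29, 6)), Mul(-1, Function('O')(143))) = Add(Mul(-29, 6), Mul(-1, Pow(143, -1))) = Add(-174, Mul(-1, Rational(1, 143))) = Add(-174, Rational(-1, 143)) = Rational(-24883, 143)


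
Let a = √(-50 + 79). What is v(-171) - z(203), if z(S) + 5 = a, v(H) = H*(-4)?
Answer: 689 - √29 ≈ 683.62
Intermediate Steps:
v(H) = -4*H
a = √29 ≈ 5.3852
z(S) = -5 + √29
v(-171) - z(203) = -4*(-171) - (-5 + √29) = 684 + (5 - √29) = 689 - √29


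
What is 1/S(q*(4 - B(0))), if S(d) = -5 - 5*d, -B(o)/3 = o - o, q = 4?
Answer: -1/85 ≈ -0.011765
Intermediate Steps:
B(o) = 0 (B(o) = -3*(o - o) = -3*0 = 0)
1/S(q*(4 - B(0))) = 1/(-5 - 20*(4 - 1*0)) = 1/(-5 - 20*(4 + 0)) = 1/(-5 - 20*4) = 1/(-5 - 5*16) = 1/(-5 - 80) = 1/(-85) = -1/85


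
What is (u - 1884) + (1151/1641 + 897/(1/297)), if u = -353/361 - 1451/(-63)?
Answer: 3291085450640/12440421 ≈ 2.6455e+5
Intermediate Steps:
u = 501572/22743 (u = -353*1/361 - 1451*(-1/63) = -353/361 + 1451/63 = 501572/22743 ≈ 22.054)
(u - 1884) + (1151/1641 + 897/(1/297)) = (501572/22743 - 1884) + (1151/1641 + 897/(1/297)) = -42346240/22743 + (1151*(1/1641) + 897/(1/297)) = -42346240/22743 + (1151/1641 + 897*297) = -42346240/22743 + (1151/1641 + 266409) = -42346240/22743 + 437178320/1641 = 3291085450640/12440421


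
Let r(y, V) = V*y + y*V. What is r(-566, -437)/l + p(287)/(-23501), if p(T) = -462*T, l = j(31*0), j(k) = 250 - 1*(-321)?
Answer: 11701279858/13419071 ≈ 871.99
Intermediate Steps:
j(k) = 571 (j(k) = 250 + 321 = 571)
l = 571
r(y, V) = 2*V*y (r(y, V) = V*y + V*y = 2*V*y)
r(-566, -437)/l + p(287)/(-23501) = (2*(-437)*(-566))/571 - 462*287/(-23501) = 494684*(1/571) - 132594*(-1/23501) = 494684/571 + 132594/23501 = 11701279858/13419071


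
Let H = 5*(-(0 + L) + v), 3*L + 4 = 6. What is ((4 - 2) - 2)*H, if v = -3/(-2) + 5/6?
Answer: 0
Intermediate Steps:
L = ⅔ (L = -4/3 + (⅓)*6 = -4/3 + 2 = ⅔ ≈ 0.66667)
v = 7/3 (v = -3*(-½) + 5*(⅙) = 3/2 + ⅚ = 7/3 ≈ 2.3333)
H = 25/3 (H = 5*(-(0 + ⅔) + 7/3) = 5*(-1*⅔ + 7/3) = 5*(-⅔ + 7/3) = 5*(5/3) = 25/3 ≈ 8.3333)
((4 - 2) - 2)*H = ((4 - 2) - 2)*(25/3) = (2 - 2)*(25/3) = 0*(25/3) = 0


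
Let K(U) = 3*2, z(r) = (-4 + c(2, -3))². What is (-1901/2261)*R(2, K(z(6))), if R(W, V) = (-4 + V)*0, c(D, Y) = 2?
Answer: 0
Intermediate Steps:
z(r) = 4 (z(r) = (-4 + 2)² = (-2)² = 4)
K(U) = 6
R(W, V) = 0
(-1901/2261)*R(2, K(z(6))) = -1901/2261*0 = 0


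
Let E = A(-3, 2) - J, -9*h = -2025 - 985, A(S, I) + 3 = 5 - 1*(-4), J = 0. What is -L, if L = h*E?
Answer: -6020/3 ≈ -2006.7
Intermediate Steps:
A(S, I) = 6 (A(S, I) = -3 + (5 - 1*(-4)) = -3 + (5 + 4) = -3 + 9 = 6)
h = 3010/9 (h = -(-2025 - 985)/9 = -1/9*(-3010) = 3010/9 ≈ 334.44)
E = 6 (E = 6 - 1*0 = 6 + 0 = 6)
L = 6020/3 (L = (3010/9)*6 = 6020/3 ≈ 2006.7)
-L = -1*6020/3 = -6020/3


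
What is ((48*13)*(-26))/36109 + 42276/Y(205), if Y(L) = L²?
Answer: 844730484/1517480725 ≈ 0.55667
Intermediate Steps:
((48*13)*(-26))/36109 + 42276/Y(205) = ((48*13)*(-26))/36109 + 42276/(205²) = (624*(-26))*(1/36109) + 42276/42025 = -16224*1/36109 + 42276*(1/42025) = -16224/36109 + 42276/42025 = 844730484/1517480725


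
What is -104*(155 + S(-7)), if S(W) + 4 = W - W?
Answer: -15704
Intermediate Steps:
S(W) = -4 (S(W) = -4 + (W - W) = -4 + 0 = -4)
-104*(155 + S(-7)) = -104*(155 - 4) = -104*151 = -15704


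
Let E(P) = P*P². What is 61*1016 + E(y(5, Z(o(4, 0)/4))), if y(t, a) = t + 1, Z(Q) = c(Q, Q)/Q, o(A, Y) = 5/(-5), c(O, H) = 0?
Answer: 62192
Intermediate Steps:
o(A, Y) = -1 (o(A, Y) = 5*(-⅕) = -1)
Z(Q) = 0 (Z(Q) = 0/Q = 0)
y(t, a) = 1 + t
E(P) = P³
61*1016 + E(y(5, Z(o(4, 0)/4))) = 61*1016 + (1 + 5)³ = 61976 + 6³ = 61976 + 216 = 62192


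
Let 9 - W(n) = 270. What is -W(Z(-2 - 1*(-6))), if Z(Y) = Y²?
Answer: 261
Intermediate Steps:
W(n) = -261 (W(n) = 9 - 1*270 = 9 - 270 = -261)
-W(Z(-2 - 1*(-6))) = -1*(-261) = 261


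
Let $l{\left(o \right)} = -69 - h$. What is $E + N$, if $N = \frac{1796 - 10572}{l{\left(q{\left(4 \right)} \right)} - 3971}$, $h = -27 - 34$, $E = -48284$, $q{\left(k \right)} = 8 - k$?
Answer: $- \frac{192113260}{3979} \approx -48282.0$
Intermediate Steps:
$h = -61$ ($h = -27 - 34 = -61$)
$l{\left(o \right)} = -8$ ($l{\left(o \right)} = -69 - -61 = -69 + 61 = -8$)
$N = \frac{8776}{3979}$ ($N = \frac{1796 - 10572}{-8 - 3971} = - \frac{8776}{-3979} = \left(-8776\right) \left(- \frac{1}{3979}\right) = \frac{8776}{3979} \approx 2.2056$)
$E + N = -48284 + \frac{8776}{3979} = - \frac{192113260}{3979}$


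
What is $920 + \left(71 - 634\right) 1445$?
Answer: $-812615$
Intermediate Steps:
$920 + \left(71 - 634\right) 1445 = 920 - 813535 = -812615$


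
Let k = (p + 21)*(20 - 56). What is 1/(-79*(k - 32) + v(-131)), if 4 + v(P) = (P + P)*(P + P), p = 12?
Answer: 1/165020 ≈ 6.0599e-6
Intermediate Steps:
k = -1188 (k = (12 + 21)*(20 - 56) = 33*(-36) = -1188)
v(P) = -4 + 4*P**2 (v(P) = -4 + (P + P)*(P + P) = -4 + (2*P)*(2*P) = -4 + 4*P**2)
1/(-79*(k - 32) + v(-131)) = 1/(-79*(-1188 - 32) + (-4 + 4*(-131)**2)) = 1/(-79*(-1220) + (-4 + 4*17161)) = 1/(96380 + (-4 + 68644)) = 1/(96380 + 68640) = 1/165020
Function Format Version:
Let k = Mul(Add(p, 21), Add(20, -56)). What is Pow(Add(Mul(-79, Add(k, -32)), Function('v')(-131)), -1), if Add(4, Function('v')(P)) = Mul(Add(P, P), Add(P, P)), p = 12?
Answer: Rational(1, 165020) ≈ 6.0599e-6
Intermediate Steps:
k = -1188 (k = Mul(Add(12, 21), Add(20, -56)) = Mul(33, -36) = -1188)
Function('v')(P) = Add(-4, Mul(4, Pow(P, 2))) (Function('v')(P) = Add(-4, Mul(Add(P, P), Add(P, P))) = Add(-4, Mul(Mul(2, P), Mul(2, P))) = Add(-4, Mul(4, Pow(P, 2))))
Pow(Add(Mul(-79, Add(k, -32)), Function('v')(-131)), -1) = Pow(Add(Mul(-79, Add(-1188, -32)), Add(-4, Mul(4, Pow(-131, 2)))), -1) = Pow(Add(Mul(-79, -1220), Add(-4, Mul(4, 17161))), -1) = Pow(Add(96380, Add(-4, 68644)), -1) = Pow(Add(96380, 68640), -1) = Pow(165020, -1) = Rational(1, 165020)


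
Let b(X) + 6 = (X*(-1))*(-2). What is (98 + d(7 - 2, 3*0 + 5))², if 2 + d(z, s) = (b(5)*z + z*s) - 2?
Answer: 19321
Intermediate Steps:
b(X) = -6 + 2*X (b(X) = -6 + (X*(-1))*(-2) = -6 - X*(-2) = -6 + 2*X)
d(z, s) = -4 + 4*z + s*z (d(z, s) = -2 + (((-6 + 2*5)*z + z*s) - 2) = -2 + (((-6 + 10)*z + s*z) - 2) = -2 + ((4*z + s*z) - 2) = -2 + (-2 + 4*z + s*z) = -4 + 4*z + s*z)
(98 + d(7 - 2, 3*0 + 5))² = (98 + (-4 + 4*(7 - 2) + (3*0 + 5)*(7 - 2)))² = (98 + (-4 + 4*5 + (0 + 5)*5))² = (98 + (-4 + 20 + 5*5))² = (98 + (-4 + 20 + 25))² = (98 + 41)² = 139² = 19321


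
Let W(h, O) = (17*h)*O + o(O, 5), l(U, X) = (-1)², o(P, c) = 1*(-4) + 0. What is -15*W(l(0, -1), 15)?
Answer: -3765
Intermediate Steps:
o(P, c) = -4 (o(P, c) = -4 + 0 = -4)
l(U, X) = 1
W(h, O) = -4 + 17*O*h (W(h, O) = (17*h)*O - 4 = 17*O*h - 4 = -4 + 17*O*h)
-15*W(l(0, -1), 15) = -15*(-4 + 17*15*1) = -15*(-4 + 255) = -15*251 = -3765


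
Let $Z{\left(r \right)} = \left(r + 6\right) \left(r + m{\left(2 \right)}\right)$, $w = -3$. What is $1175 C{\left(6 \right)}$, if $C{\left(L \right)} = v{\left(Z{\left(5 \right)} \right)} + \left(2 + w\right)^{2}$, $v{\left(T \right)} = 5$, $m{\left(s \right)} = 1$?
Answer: $7050$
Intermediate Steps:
$Z{\left(r \right)} = \left(1 + r\right) \left(6 + r\right)$ ($Z{\left(r \right)} = \left(r + 6\right) \left(r + 1\right) = \left(6 + r\right) \left(1 + r\right) = \left(1 + r\right) \left(6 + r\right)$)
$C{\left(L \right)} = 6$ ($C{\left(L \right)} = 5 + \left(2 - 3\right)^{2} = 5 + \left(-1\right)^{2} = 5 + 1 = 6$)
$1175 C{\left(6 \right)} = 1175 \cdot 6 = 7050$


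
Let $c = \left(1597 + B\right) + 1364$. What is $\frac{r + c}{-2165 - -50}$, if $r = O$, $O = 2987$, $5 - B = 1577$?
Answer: $- \frac{4376}{2115} \approx -2.069$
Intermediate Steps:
$B = -1572$ ($B = 5 - 1577 = -1572$)
$r = 2987$
$c = 1389$ ($c = \left(1597 - 1572\right) + 1364 = 25 + 1364 = 1389$)
$\frac{r + c}{-2165 - -50} = \frac{2987 + 1389}{-2165 - -50} = \frac{4376}{-2165 + \left(-16 + 66\right)} = \frac{4376}{-2165 + 50} = \frac{4376}{-2115} = 4376 \left(- \frac{1}{2115}\right) = - \frac{4376}{2115}$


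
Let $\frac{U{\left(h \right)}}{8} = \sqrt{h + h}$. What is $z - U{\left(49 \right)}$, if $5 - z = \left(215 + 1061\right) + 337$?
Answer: $-1608 - 56 \sqrt{2} \approx -1687.2$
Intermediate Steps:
$U{\left(h \right)} = 8 \sqrt{2} \sqrt{h}$ ($U{\left(h \right)} = 8 \sqrt{h + h} = 8 \sqrt{2 h} = 8 \sqrt{2} \sqrt{h}$)
$z = -1608$ ($z = 5 - \left(\left(215 + 1061\right) + 337\right) = 5 - \left(1276 + 337\right) = 5 - 1613 = -1608$)
$z - U{\left(49 \right)} = -1608 - 8 \sqrt{2} \sqrt{49} = -1608 - 8 \sqrt{2} \cdot 7 = -1608 - 56 \sqrt{2}$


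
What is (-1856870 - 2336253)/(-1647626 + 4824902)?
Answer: -4193123/3177276 ≈ -1.3197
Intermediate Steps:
(-1856870 - 2336253)/(-1647626 + 4824902) = -4193123/3177276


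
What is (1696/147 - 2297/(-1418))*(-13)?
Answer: -35653631/208446 ≈ -171.04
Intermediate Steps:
(1696/147 - 2297/(-1418))*(-13) = (1696*(1/147) - 2297*(-1/1418))*(-13) = (1696/147 + 2297/1418)*(-13) = (2742587/208446)*(-13) = -35653631/208446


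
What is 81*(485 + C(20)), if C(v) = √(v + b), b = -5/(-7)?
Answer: 39285 + 81*√1015/7 ≈ 39654.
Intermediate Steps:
b = 5/7 (b = -5*(-⅐) = 5/7 ≈ 0.71429)
C(v) = √(5/7 + v) (C(v) = √(v + 5/7) = √(5/7 + v))
81*(485 + C(20)) = 81*(485 + √(35 + 49*20)/7) = 81*(485 + √(35 + 980)/7) = 81*(485 + √1015/7) = 39285 + 81*√1015/7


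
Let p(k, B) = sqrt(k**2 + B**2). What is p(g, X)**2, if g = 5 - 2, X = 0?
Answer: 9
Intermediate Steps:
g = 3
p(k, B) = sqrt(B**2 + k**2)
p(g, X)**2 = (sqrt(0**2 + 3**2))**2 = (sqrt(0 + 9))**2 = (sqrt(9))**2 = 3**2 = 9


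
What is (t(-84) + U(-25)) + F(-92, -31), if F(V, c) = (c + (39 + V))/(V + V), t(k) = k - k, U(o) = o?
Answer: -1129/46 ≈ -24.543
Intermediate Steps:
t(k) = 0
F(V, c) = (39 + V + c)/(2*V) (F(V, c) = (39 + V + c)/((2*V)) = (39 + V + c)*(1/(2*V)) = (39 + V + c)/(2*V))
(t(-84) + U(-25)) + F(-92, -31) = (0 - 25) + (1/2)*(39 - 92 - 31)/(-92) = -25 + (1/2)*(-1/92)*(-84) = -25 + 21/46 = -1129/46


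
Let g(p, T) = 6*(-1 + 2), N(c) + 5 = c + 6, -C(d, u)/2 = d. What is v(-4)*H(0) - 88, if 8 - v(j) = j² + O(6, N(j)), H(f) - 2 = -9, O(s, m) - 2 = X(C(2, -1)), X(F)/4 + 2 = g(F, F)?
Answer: 94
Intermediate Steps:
C(d, u) = -2*d
N(c) = 1 + c (N(c) = -5 + (c + 6) = -5 + (6 + c) = 1 + c)
g(p, T) = 6 (g(p, T) = 6*1 = 6)
X(F) = 16 (X(F) = -8 + 4*6 = -8 + 24 = 16)
O(s, m) = 18 (O(s, m) = 2 + 16 = 18)
H(f) = -7 (H(f) = 2 - 9 = -7)
v(j) = -10 - j² (v(j) = 8 - (j² + 18) = 8 - (18 + j²) = 8 + (-18 - j²) = -10 - j²)
v(-4)*H(0) - 88 = (-10 - 1*(-4)²)*(-7) - 88 = (-10 - 1*16)*(-7) - 88 = (-10 - 16)*(-7) - 88 = -26*(-7) - 88 = 182 - 88 = 94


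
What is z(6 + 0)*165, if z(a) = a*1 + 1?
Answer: 1155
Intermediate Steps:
z(a) = 1 + a (z(a) = a + 1 = 1 + a)
z(6 + 0)*165 = (1 + (6 + 0))*165 = (1 + 6)*165 = 7*165 = 1155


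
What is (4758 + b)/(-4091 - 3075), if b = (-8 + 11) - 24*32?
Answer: -3993/7166 ≈ -0.55721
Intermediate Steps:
b = -765 (b = 3 - 768 = -765)
(4758 + b)/(-4091 - 3075) = (4758 - 765)/(-4091 - 3075) = 3993/(-7166) = 3993*(-1/7166) = -3993/7166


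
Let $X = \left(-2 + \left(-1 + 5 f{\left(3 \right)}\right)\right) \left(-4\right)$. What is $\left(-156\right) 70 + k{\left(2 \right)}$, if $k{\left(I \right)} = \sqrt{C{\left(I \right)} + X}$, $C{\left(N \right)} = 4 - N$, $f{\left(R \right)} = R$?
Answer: $-10920 + i \sqrt{46} \approx -10920.0 + 6.7823 i$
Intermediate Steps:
$X = -48$ ($X = \left(-2 + \left(-1 + 5 \cdot 3\right)\right) \left(-4\right) = \left(-2 + \left(-1 + 15\right)\right) \left(-4\right) = \left(-2 + 14\right) \left(-4\right) = 12 \left(-4\right) = -48$)
$k{\left(I \right)} = \sqrt{-44 - I}$ ($k{\left(I \right)} = \sqrt{\left(4 - I\right) - 48} = \sqrt{-44 - I}$)
$\left(-156\right) 70 + k{\left(2 \right)} = \left(-156\right) 70 + \sqrt{-44 - 2} = -10920 + \sqrt{-44 - 2} = -10920 + \sqrt{-46} = -10920 + i \sqrt{46}$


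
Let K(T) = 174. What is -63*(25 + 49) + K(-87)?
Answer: -4488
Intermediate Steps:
-63*(25 + 49) + K(-87) = -63*(25 + 49) + 174 = -63*74 + 174 = -4662 + 174 = -4488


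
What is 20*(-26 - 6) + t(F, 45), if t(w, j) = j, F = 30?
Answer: -595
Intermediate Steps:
20*(-26 - 6) + t(F, 45) = 20*(-26 - 6) + 45 = 20*(-32) + 45 = -640 + 45 = -595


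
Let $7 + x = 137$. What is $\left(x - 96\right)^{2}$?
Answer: $1156$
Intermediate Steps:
$x = 130$ ($x = -7 + 137 = 130$)
$\left(x - 96\right)^{2} = \left(130 - 96\right)^{2} = 34^{2} = 1156$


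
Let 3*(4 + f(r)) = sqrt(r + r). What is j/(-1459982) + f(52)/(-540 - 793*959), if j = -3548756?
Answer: 1350352486170/555542860757 - 2*sqrt(26)/2283081 ≈ 2.4307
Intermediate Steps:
f(r) = -4 + sqrt(2)*sqrt(r)/3 (f(r) = -4 + sqrt(r + r)/3 = -4 + sqrt(2*r)/3 = -4 + (sqrt(2)*sqrt(r))/3 = -4 + sqrt(2)*sqrt(r)/3)
j/(-1459982) + f(52)/(-540 - 793*959) = -3548756/(-1459982) + (-4 + sqrt(2)*sqrt(52)/3)/(-540 - 793*959) = -3548756*(-1/1459982) + (-4 + sqrt(2)*(2*sqrt(13))/3)/(-540 - 760487) = 1774378/729991 + (-4 + 2*sqrt(26)/3)/(-761027) = 1774378/729991 + (-4 + 2*sqrt(26)/3)*(-1/761027) = 1774378/729991 + (4/761027 - 2*sqrt(26)/2283081) = 1350352486170/555542860757 - 2*sqrt(26)/2283081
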